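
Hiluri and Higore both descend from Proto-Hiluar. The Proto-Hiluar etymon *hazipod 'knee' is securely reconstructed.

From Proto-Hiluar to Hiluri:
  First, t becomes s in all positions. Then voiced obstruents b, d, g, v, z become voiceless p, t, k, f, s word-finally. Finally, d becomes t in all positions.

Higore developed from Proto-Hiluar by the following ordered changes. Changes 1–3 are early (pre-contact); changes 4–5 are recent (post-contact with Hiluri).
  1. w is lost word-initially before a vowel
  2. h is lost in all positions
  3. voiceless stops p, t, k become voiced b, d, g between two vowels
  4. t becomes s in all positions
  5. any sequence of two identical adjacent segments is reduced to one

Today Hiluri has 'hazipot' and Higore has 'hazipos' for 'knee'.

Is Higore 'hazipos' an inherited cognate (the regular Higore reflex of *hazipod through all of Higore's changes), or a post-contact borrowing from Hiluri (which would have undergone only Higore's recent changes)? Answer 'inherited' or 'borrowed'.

borrowed

If inherited, *hazipod would pass through all of Higore's changes:
Higore: *hazipod > azipod > azibod  (by h-loss, intervocalic voicing)
If borrowed from Hiluri 'hazipot' after the early changes, it would undergo only the recent ones:
  rule 4 (unconditioned shift): hazipot → hazipos
  rule 5 (degemination): no change (hazipos)
  ⇒ as a loan: hazipos
Higore 'hazipos' matches the loan outcome 'hazipos', not the inherited 'azibod' — it skipped the early Higore changes, so it was borrowed from Hiluri.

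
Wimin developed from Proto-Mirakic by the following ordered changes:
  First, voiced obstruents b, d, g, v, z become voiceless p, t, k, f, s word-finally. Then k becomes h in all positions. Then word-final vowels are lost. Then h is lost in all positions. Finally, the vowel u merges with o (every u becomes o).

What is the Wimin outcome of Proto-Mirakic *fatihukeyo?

fatioey

Wimin: *fatihukeyo
  fatihukeyo (rule 1 does not apply)
  fatihukeyo → fatihuheyo   [unconditioned shift]
  fatihuheyo → fatihuhey   [apocope]
  fatihuhey → fatiuey   [h-loss]
  fatiuey → fatioey   [vowel merger]
  giving Wimin fatioey.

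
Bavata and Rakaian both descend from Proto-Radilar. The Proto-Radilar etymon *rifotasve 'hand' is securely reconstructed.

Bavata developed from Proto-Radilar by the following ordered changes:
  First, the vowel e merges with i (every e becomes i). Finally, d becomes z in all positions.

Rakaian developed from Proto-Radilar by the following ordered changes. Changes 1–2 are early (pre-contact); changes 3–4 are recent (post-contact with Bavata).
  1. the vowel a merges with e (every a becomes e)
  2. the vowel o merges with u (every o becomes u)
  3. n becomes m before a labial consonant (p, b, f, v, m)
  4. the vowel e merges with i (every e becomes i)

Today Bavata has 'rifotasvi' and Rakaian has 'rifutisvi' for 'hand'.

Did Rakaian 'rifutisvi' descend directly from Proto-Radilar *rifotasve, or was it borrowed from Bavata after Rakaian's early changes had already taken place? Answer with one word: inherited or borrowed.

If inherited, *rifotasve would pass through all of Rakaian's changes:
Rakaian: *rifotasve > rifotesve > rifutesve > rifutisvi  (by vowel merger, vowel merger, vowel merger)
If borrowed from Bavata 'rifotasvi' after the early changes, it would undergo only the recent ones:
  rule 3 (nasal place assimilation): no change (rifotasvi)
  rule 4 (vowel merger): no change (rifotasvi)
  ⇒ as a loan: rifotasvi
Rakaian 'rifutisvi' matches the inherited outcome exactly, so it is an inherited cognate, not a loan.

inherited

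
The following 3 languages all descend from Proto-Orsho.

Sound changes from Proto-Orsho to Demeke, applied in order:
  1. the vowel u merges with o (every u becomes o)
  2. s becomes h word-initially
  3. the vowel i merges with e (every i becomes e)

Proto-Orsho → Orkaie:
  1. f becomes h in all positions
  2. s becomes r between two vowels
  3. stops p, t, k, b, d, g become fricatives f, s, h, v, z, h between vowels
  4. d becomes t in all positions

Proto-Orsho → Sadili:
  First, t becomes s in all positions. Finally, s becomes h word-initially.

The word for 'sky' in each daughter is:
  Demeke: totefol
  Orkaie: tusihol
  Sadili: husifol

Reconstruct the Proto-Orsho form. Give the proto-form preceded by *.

*tutifol

Position 2: Demeke has o, Orkaie has u, Sadili has u. Orkaie preserves u here (none of its changes turn any other segment into u), so the proto-segment is *u.
Position 1: Demeke has t, Orkaie has t, Sadili has h. Demeke preserves t here (none of its changes turn any other segment into t), so the proto-segment is *t.
Position 5: Demeke has f, Orkaie has h, Sadili has f. Demeke preserves f here (none of its changes turn any other segment into f), so the proto-segment is *f.
Verify the candidate proto-form against each daughter:
Demeke: *tutifol
  tutifol → totifol   [vowel merger]
  totifol (rule 2 does not apply)
  totifol → totefol   [vowel merger]
  giving Demeke totefol.
Orkaie: *tutifol > tutihol > tusihol  (by unconditioned shift, intervocalic lenition)
Sadili: start from *tutifol.
  rule 1 (unconditioned shift): tutifol → susifol
  rule 2 (debuccalisation): susifol → husifol
  ⇒ Sadili husifol
Only *tutifol yields all of Demeke totefol, Orkaie tusihol, Sadili husifol.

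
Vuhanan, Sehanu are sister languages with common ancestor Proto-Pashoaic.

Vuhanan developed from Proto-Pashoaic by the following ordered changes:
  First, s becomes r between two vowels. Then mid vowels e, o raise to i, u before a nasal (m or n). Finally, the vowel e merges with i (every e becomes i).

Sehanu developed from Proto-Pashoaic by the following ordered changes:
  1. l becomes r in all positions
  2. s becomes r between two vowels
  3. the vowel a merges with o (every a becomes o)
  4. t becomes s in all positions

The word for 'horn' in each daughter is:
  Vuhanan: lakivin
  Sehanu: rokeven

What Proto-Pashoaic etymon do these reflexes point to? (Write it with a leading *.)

*lakeven

Position 2: Vuhanan has a, Sehanu has o. Vuhanan preserves a here (none of its changes turn any other segment into a), so the proto-segment is *a.
Position 4: Vuhanan has i, Sehanu has e. Sehanu preserves e here (none of its changes turn any other segment into e), so the proto-segment is *e.
Continuing position by position gives *lakeven; check it forward:
Vuhanan: start from *lakeven.
  rule 1: no change — lakeven
  rule 2 (pre-nasal raising): lakeven → lakevin
  rule 3 (vowel merger): lakevin → lakivin
  ⇒ Vuhanan lakivin
Sehanu: *lakeven > rakeven > rokeven  (by unconditioned shift, vowel merger)
No other proto-form is consistent with every reflex, so the reconstruction is *lakeven.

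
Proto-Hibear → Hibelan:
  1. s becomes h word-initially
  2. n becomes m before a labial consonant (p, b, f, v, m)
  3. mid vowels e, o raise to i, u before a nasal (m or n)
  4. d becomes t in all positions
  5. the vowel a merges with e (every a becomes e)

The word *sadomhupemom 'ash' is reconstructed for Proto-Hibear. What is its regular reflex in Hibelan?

Hibelan: *sadomhupemom
  sadomhupemom → hadomhupemom   [debuccalisation]
  hadomhupemom (rule 2 does not apply)
  hadomhupemom → hadumhupimum   [pre-nasal raising]
  hadumhupimum → hatumhupimum   [unconditioned shift]
  hatumhupimum → hetumhupimum   [vowel merger]
  giving Hibelan hetumhupimum.

hetumhupimum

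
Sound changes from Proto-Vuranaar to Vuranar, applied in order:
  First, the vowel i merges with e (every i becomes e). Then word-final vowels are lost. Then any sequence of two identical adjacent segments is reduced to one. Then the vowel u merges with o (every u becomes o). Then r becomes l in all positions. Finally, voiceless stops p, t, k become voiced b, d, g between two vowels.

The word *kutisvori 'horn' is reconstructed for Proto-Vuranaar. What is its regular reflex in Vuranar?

Vuranar: *kutisvori > kutesvore > kutesvor > kotesvor > kotesvol > kodesvol  (by vowel merger, apocope, vowel merger, unconditioned shift, intervocalic voicing)

kodesvol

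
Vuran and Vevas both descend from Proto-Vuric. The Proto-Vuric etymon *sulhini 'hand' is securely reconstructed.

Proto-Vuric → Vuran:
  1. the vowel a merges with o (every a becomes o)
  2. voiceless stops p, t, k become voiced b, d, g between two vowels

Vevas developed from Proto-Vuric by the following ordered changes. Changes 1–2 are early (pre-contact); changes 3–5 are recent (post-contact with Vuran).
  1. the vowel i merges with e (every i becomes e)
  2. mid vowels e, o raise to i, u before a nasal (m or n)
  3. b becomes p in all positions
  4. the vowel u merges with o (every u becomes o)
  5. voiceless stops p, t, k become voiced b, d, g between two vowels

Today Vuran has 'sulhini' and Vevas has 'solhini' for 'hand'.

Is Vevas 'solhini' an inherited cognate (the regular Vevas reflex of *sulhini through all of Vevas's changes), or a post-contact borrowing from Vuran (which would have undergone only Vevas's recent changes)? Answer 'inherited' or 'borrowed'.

If inherited, *sulhini would pass through all of Vevas's changes:
Vevas: start from *sulhini.
  rule 1 (vowel merger): sulhini → sulhene
  rule 2 (pre-nasal raising): sulhene → sulhine
  rule 3: no change — sulhine
  rule 4 (vowel merger): sulhine → solhine
  rule 5: no change — solhine
  ⇒ Vevas solhine
If borrowed from Vuran 'sulhini' after the early changes, it would undergo only the recent ones:
  rule 3 (unconditioned shift): no change (sulhini)
  rule 4 (vowel merger): sulhini → solhini
  rule 5 (intervocalic voicing): no change (solhini)
  ⇒ as a loan: solhini
Vevas 'solhini' matches the loan outcome 'solhini', not the inherited 'solhine' — it skipped the early Vevas changes, so it was borrowed from Vuran.

borrowed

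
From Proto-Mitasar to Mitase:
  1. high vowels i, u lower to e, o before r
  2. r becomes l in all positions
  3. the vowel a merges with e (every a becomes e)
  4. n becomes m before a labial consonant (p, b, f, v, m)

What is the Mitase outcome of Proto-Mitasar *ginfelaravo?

gimfelelevo

Mitase: *ginfelaravo
  ginfelaravo (rule 1 does not apply)
  ginfelaravo → ginfelalavo   [unconditioned shift]
  ginfelalavo → ginfelelevo   [vowel merger]
  ginfelelevo → gimfelelevo   [nasal place assimilation]
  giving Mitase gimfelelevo.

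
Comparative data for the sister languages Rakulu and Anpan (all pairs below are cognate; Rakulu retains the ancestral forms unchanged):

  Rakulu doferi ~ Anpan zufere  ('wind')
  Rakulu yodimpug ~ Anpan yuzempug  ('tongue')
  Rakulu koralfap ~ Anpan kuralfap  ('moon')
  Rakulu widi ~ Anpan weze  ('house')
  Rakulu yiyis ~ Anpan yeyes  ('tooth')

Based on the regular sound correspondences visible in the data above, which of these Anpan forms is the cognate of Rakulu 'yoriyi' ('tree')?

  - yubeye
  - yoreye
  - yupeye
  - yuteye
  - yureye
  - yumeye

yureye

koralfap ~ kuralfap — Rakulu o corresponds to Anpan u after a consonant, before r.
widi ~ weze, yiyis ~ yeyes — Rakulu i corresponds to Anpan e after a consonant, before a consonant other than r, m, n, p, b, f, v.
doferi ~ zufere, widi ~ weze — Rakulu i corresponds to Anpan e word-finally.
Applying these to Rakulu 'yoriyi':
  yoriyi → yuriyi   (o→u after a consonant, before r)
  yuriyi → yureyi   (i→e after a consonant, before a consonant other than r, m, n, p, b, f, v)
  yureyi → yureye   (i→e word-finally)
So the Anpan cognate is 'yureye'.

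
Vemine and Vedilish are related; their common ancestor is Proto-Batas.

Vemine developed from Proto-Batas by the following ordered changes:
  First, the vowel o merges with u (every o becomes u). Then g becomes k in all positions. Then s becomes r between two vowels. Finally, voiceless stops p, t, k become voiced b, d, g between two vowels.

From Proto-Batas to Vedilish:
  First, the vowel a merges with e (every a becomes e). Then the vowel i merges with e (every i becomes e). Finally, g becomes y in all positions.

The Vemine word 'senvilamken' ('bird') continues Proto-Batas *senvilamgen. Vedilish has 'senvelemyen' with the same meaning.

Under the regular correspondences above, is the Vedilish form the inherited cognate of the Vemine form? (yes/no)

yes

Derive the expected Vedilish reflex of *senvilamgen:
Vedilish: *senvilamgen
  senvilamgen → senvilemgen   [vowel merger]
  senvilemgen → senvelemgen   [vowel merger]
  senvelemgen → senvelemyen   [unconditioned shift]
  giving Vedilish senvelemyen.
Vedilish 'senvelemyen' matches the regular reflex exactly, so the pair is cognate.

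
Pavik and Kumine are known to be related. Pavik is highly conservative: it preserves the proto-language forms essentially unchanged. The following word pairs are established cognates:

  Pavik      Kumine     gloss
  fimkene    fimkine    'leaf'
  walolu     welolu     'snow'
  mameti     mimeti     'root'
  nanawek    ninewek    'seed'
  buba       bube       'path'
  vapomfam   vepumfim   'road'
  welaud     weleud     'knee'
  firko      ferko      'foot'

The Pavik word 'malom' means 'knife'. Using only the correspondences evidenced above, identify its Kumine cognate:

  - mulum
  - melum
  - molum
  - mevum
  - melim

walolu ~ welolu, nanawek ~ ninewek — Pavik a corresponds to Kumine e after a consonant, before a consonant other than r, m, n, p, b, f, v.
vapomfam ~ vepumfim — Pavik o corresponds to Kumine u after a consonant, before a nasal.
Applying these to Pavik 'malom':
  malom → melom   (a→e after a consonant, before a consonant other than r, m, n, p, b, f, v)
  melom → melum   (o→u after a consonant, before a nasal)
So the Kumine cognate is 'melum'.

melum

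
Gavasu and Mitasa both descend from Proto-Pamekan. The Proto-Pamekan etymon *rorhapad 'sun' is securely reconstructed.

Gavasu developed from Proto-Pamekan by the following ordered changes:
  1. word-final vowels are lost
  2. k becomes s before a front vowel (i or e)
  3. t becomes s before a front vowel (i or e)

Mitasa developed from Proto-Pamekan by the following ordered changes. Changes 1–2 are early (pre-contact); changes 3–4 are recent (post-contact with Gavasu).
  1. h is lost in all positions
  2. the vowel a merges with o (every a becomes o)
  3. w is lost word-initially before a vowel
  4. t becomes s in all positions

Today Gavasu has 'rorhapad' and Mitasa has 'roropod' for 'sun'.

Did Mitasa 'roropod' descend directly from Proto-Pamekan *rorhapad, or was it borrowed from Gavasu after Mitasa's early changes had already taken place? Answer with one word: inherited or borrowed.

If inherited, *rorhapad would pass through all of Mitasa's changes:
Mitasa: *rorhapad > rorapad > roropod  (by h-loss, vowel merger)
If borrowed from Gavasu 'rorhapad' after the early changes, it would undergo only the recent ones:
  rule 3 (glide loss): no change (rorhapad)
  rule 4 (unconditioned shift): no change (rorhapad)
  ⇒ as a loan: rorhapad
Mitasa 'roropod' matches the inherited outcome exactly, so it is an inherited cognate, not a loan.

inherited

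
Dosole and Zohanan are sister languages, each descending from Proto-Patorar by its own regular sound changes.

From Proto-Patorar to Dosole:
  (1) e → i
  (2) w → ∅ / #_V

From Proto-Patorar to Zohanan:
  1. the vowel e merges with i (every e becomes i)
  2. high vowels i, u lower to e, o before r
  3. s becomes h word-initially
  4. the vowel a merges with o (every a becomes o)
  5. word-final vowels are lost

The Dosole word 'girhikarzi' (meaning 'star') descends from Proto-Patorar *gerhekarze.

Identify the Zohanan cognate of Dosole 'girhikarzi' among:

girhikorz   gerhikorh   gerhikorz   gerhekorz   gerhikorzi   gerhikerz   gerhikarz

gerhikorz

Zohanan: *gerhekarze
  gerhekarze → girhikarzi   [vowel merger]
  girhikarzi → gerhikarzi   [pre-rhotic lowering]
  gerhikarzi (rule 3 does not apply)
  gerhikarzi → gerhikorzi   [vowel merger]
  gerhikorzi → gerhikorz   [apocope]
  giving Zohanan gerhikorz.
The other candidates each miss or misapply at least one Zohanan change.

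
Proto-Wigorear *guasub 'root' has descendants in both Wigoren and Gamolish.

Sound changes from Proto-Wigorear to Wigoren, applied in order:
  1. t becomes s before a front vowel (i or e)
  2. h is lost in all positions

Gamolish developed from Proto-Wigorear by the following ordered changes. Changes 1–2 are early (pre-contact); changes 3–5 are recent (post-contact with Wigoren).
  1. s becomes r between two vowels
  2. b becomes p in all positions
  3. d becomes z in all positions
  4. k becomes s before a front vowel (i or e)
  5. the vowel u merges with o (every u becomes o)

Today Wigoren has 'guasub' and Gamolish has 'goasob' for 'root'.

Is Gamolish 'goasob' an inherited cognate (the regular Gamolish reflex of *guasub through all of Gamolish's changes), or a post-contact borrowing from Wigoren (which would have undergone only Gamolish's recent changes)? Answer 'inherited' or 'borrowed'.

borrowed

If inherited, *guasub would pass through all of Gamolish's changes:
Gamolish: *guasub
  guasub → guarub   [rhotacism]
  guarub → guarup   [unconditioned shift]
  guarup (rule 3 does not apply)
  guarup (rule 4 does not apply)
  guarup → goarop   [vowel merger]
  giving Gamolish goarop.
If borrowed from Wigoren 'guasub' after the early changes, it would undergo only the recent ones:
  rule 3 (unconditioned shift): no change (guasub)
  rule 4 (palatalisation): no change (guasub)
  rule 5 (vowel merger): guasub → goasob
  ⇒ as a loan: goasob
Gamolish 'goasob' matches the loan outcome 'goasob', not the inherited 'goarop' — it skipped the early Gamolish changes, so it was borrowed from Wigoren.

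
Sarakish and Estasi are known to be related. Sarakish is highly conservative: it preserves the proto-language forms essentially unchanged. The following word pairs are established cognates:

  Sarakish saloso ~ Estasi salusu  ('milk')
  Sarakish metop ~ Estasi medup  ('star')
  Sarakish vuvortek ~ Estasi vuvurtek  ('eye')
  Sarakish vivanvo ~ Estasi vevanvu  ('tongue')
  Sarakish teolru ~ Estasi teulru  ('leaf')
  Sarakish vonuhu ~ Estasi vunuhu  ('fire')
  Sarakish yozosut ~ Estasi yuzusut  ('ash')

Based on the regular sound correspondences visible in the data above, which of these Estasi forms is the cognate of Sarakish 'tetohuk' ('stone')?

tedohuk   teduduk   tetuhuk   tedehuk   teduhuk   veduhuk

teduhuk

metop ~ medup — Sarakish t corresponds to Estasi d between vowels (before a back vowel).
saloso ~ salusu, yozosut ~ yuzusut — Sarakish o corresponds to Estasi u after a consonant, before a consonant other than r, m, n, p, b, f, v.
Applying these to Sarakish 'tetohuk':
  tetohuk → tedohuk   (t→d between vowels (before a back vowel))
  tedohuk → teduhuk   (o→u after a consonant, before a consonant other than r, m, n, p, b, f, v)
So the Estasi cognate is 'teduhuk'.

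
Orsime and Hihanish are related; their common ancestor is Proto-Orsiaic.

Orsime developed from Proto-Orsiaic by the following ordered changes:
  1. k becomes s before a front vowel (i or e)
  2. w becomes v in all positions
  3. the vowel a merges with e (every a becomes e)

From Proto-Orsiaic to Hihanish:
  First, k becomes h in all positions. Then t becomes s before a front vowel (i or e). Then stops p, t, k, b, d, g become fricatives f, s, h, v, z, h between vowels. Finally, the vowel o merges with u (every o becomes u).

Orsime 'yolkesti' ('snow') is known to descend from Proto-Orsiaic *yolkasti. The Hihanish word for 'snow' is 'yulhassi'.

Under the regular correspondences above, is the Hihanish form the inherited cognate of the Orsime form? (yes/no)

yes

Derive the expected Hihanish reflex of *yolkasti:
Hihanish: start from *yolkasti.
  rule 1 (unconditioned shift): yolkasti → yolhasti
  rule 2 (palatalisation): yolhasti → yolhassi
  rule 3: no change — yolhassi
  rule 4 (vowel merger): yolhassi → yulhassi
  ⇒ Hihanish yulhassi
Hihanish 'yulhassi' matches the regular reflex exactly, so the pair is cognate.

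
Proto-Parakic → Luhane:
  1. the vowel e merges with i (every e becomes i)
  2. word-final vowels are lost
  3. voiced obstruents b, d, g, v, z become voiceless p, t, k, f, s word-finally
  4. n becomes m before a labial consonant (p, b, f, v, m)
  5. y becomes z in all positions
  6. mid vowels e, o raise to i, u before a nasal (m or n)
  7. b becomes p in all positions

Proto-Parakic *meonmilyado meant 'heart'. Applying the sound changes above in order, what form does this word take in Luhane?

miummilzat

Luhane: *meonmilyado > mionmilyado > mionmilyad > mionmilyat > miommilyat > miommilzat > miummilzat  (by vowel merger, apocope, final devoicing, nasal place assimilation, unconditioned shift, pre-nasal raising)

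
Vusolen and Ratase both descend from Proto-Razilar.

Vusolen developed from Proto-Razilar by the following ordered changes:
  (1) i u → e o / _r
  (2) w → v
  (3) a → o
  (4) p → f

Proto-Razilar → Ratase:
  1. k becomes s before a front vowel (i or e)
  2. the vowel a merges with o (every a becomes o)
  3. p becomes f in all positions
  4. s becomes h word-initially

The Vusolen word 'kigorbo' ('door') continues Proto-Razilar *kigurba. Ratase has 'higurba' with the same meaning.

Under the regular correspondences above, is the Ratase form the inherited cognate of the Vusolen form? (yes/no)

Derive the expected Ratase reflex of *kigurba:
Ratase: *kigurba > sigurba > sigurbo > higurbo  (by palatalisation, vowel merger, debuccalisation)
The regular Ratase reflex would be 'higurbo', but the attested form is 'higurba'. The correspondence is irregular, so they are not cognates (the Ratase form has a different source).

no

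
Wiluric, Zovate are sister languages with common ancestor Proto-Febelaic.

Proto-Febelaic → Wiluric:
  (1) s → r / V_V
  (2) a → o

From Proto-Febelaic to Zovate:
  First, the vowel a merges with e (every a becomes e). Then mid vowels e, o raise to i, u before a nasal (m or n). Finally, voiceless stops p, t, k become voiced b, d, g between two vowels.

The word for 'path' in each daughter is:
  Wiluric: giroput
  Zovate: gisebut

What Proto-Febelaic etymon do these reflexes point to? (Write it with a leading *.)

*gisaput

Position 4: Wiluric has o, Zovate has e. Taking the neighbouring segments as reconstructed: Wiluric o could go back to *a or *o; Zovate e could go back to *a or *e — the one source consistent with every daughter is *a.
Position 5: Wiluric has p, Zovate has b. Wiluric preserves p here (none of its changes turn any other segment into p), so the proto-segment is *p.
Position 3: Wiluric has r, Zovate has s. Zovate preserves s here (none of its changes turn any other segment into s), so the proto-segment is *s.
Continuing position by position gives *gisaput; check it forward:
Wiluric: *gisaput > giraput > giroput  (by rhotacism, vowel merger)
Zovate: start from *gisaput.
  rule 1 (vowel merger): gisaput → giseput
  rule 2: no change — giseput
  rule 3 (intervocalic voicing): giseput → gisebut
  ⇒ Zovate gisebut
*gisaput is the unique common source.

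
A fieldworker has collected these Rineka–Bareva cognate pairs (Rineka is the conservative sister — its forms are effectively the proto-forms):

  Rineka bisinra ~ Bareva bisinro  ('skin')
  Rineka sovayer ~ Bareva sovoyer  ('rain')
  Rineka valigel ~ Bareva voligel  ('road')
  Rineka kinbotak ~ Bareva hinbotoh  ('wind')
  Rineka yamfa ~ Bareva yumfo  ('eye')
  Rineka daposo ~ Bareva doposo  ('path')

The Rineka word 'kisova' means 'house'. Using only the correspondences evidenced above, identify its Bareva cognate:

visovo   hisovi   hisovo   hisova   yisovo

hisovo

kinbotak ~ hinbotoh — Rineka k corresponds to Bareva h word-initially before a front vowel.
bisinra ~ bisinro, yamfa ~ yumfo — Rineka a corresponds to Bareva o word-finally.
Applying these to Rineka 'kisova':
  kisova → hisova   (k→h word-initially before a front vowel)
  hisova → hisovo   (a→o word-finally)
So the Bareva cognate is 'hisovo'.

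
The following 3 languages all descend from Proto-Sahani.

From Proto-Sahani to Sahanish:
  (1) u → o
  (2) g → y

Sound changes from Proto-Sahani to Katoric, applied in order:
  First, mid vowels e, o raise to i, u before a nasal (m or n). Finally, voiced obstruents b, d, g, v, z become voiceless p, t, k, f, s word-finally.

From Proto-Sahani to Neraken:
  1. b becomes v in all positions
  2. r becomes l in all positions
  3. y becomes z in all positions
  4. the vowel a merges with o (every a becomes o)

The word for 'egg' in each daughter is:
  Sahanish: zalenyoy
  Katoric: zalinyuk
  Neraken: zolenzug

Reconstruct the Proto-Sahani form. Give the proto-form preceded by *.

Position 2: Sahanish has a, Katoric has a, Neraken has o. Sahanish preserves a here (none of its changes turn any other segment into a), so the proto-segment is *a.
Position 4: Sahanish has e, Katoric has i, Neraken has e. Sahanish preserves e here (none of its changes turn any other segment into e), so the proto-segment is *e.
Continuing position by position gives *zalenyug; check it forward:
Sahanish: start from *zalenyug.
  rule 1 (vowel merger): zalenyug → zalenyog
  rule 2 (unconditioned shift): zalenyog → zalenyoy
  ⇒ Sahanish zalenyoy
Katoric: *zalenyug > zalinyug > zalinyuk  (by pre-nasal raising, final devoicing)
Neraken: *zalenyug
  zalenyug (rule 1 does not apply)
  zalenyug (rule 2 does not apply)
  zalenyug → zalenzug   [unconditioned shift]
  zalenzug → zolenzug   [vowel merger]
  giving Neraken zolenzug.
No other proto-form is consistent with every reflex, so the reconstruction is *zalenyug.

*zalenyug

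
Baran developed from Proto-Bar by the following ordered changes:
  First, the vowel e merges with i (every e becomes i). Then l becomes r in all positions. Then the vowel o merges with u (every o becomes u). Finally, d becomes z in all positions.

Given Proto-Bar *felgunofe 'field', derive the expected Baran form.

firgunufi

Baran: *felgunofe
  felgunofe → filgunofi   [vowel merger]
  filgunofi → firgunofi   [unconditioned shift]
  firgunofi → firgunufi   [vowel merger]
  firgunufi (rule 4 does not apply)
  giving Baran firgunufi.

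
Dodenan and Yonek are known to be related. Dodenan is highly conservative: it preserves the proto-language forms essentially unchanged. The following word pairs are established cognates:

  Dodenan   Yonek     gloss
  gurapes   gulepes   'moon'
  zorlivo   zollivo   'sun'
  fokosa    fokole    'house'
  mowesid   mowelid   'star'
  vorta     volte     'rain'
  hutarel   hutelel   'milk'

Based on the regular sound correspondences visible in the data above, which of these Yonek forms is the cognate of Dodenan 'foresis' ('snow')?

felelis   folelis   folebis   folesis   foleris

folelis

hutarel ~ hutelel — Dodenan r corresponds to Yonek l between vowels (before a front vowel).
mowesid ~ mowelid — Dodenan s corresponds to Yonek l between vowels (before a front vowel).
Applying these to Dodenan 'foresis':
  foresis → folesis   (r→l between vowels (before a front vowel))
  folesis → folelis   (s→l between vowels (before a front vowel))
So the Yonek cognate is 'folelis'.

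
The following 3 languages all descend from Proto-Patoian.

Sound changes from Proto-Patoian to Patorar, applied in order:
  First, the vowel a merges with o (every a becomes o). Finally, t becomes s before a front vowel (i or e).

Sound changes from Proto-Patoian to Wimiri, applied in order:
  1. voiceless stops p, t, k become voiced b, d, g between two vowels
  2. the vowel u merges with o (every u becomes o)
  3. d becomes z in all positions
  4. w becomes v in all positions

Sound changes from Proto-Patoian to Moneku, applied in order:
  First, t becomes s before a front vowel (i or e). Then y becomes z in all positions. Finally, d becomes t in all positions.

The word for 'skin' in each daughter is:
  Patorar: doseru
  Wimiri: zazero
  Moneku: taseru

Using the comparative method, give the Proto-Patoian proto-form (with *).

Position 1: Patorar has d, Wimiri has z, Moneku has t. Patorar preserves d here (none of its changes turn any other segment into d), so the proto-segment is *d.
Position 3: Patorar has s, Wimiri has z, Moneku has s. Taking the neighbouring segments as reconstructed: Patorar s could go back to *t or *s; Wimiri z could go back to *t or *d or *z; Moneku s could go back to *t or *s — the one source consistent with every daughter is *t.
Verify the candidate proto-form against each daughter:
Patorar: *dateru
  dateru → doteru   [vowel merger]
  doteru → doseru   [palatalisation]
  giving Patorar doseru.
Wimiri: start from *dateru.
  rule 1 (intervocalic voicing): dateru → daderu
  rule 2 (vowel merger): daderu → dadero
  rule 3 (unconditioned shift): dadero → zazero
  rule 4: no change — zazero
  ⇒ Wimiri zazero
Moneku: *dateru > daseru > taseru  (by palatalisation, unconditioned shift)
*dateru is the unique common source.

*dateru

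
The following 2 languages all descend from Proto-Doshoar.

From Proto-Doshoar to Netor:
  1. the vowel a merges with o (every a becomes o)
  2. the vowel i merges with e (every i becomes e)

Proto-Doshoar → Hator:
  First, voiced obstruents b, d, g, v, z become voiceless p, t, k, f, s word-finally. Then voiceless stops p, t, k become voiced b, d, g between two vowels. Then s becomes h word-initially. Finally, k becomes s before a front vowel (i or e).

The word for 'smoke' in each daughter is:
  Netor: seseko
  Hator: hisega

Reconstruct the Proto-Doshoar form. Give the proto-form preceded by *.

*siseka

Position 1: Netor has s, Hator has h. Netor preserves s here (none of its changes turn any other segment into s), so the proto-segment is *s.
Position 5: Netor has k, Hator has g. Netor preserves k here (none of its changes turn any other segment into k), so the proto-segment is *k.
Continuing position by position gives *siseka; check it forward:
Netor: *siseka
  siseka → siseko   [vowel merger]
  siseko → seseko   [vowel merger]
  giving Netor seseko.
Hator: *siseka > sisega > hisega  (by intervocalic voicing, debuccalisation)
*siseka is the unique common source.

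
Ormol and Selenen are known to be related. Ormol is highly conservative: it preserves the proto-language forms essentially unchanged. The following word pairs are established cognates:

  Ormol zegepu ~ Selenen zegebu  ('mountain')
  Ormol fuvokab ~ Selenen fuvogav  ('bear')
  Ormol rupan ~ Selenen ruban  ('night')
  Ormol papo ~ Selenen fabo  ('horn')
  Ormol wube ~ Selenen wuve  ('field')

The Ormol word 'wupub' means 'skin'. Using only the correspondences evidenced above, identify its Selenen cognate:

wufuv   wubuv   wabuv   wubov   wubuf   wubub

wubuv

zegepu ~ zegebu — Ormol p corresponds to Selenen b between vowels (before a back vowel).
fuvokab ~ fuvogav — Ormol b corresponds to Selenen v word-finally.
Applying these to Ormol 'wupub':
  wupub → wubub   (p→b between vowels (before a back vowel))
  wubub → wubuv   (b→v word-finally)
So the Selenen cognate is 'wubuv'.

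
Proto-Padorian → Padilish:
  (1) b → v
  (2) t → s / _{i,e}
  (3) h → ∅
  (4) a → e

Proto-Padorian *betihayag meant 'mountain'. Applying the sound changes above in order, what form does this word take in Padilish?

vesieyeg

Padilish: start from *betihayag.
  rule 1 (unconditioned shift): betihayag → vetihayag
  rule 2 (palatalisation): vetihayag → vesihayag
  rule 3 (h-loss): vesihayag → vesiayag
  rule 4 (vowel merger): vesiayag → vesieyeg
  ⇒ Padilish vesieyeg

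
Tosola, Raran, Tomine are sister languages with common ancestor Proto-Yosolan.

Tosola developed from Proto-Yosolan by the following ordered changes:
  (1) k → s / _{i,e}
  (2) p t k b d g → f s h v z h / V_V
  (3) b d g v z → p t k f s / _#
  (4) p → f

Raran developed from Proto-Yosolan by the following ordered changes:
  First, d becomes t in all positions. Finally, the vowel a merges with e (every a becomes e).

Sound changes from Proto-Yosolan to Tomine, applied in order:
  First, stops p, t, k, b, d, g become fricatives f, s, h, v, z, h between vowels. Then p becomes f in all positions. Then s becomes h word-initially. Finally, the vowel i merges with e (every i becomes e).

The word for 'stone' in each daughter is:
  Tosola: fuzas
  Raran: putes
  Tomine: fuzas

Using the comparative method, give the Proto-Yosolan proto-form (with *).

*pudas

Position 1: Tosola has f, Raran has p, Tomine has f. Raran preserves p here (none of its changes turn any other segment into p), so the proto-segment is *p.
Position 3: Tosola has z, Raran has t, Tomine has z. Taking the neighbouring segments as reconstructed: Tosola z could go back to *d or *z; Raran t could go back to *t or *d; Tomine z could go back to *d or *z — the one source consistent with every daughter is *d.
This points to *pudas. Verify forward in each daughter:
Tosola: start from *pudas.
  rule 1: no change — pudas
  rule 2 (intervocalic lenition): pudas → puzas
  rule 3: no change — puzas
  rule 4 (unconditioned shift): puzas → fuzas
  ⇒ Tosola fuzas
Raran: start from *pudas.
  rule 1 (unconditioned shift): pudas → putas
  rule 2 (vowel merger): putas → putes
  ⇒ Raran putes
Tomine: *pudas > puzas > fuzas  (by intervocalic lenition, unconditioned shift)
*pudas is the unique common source.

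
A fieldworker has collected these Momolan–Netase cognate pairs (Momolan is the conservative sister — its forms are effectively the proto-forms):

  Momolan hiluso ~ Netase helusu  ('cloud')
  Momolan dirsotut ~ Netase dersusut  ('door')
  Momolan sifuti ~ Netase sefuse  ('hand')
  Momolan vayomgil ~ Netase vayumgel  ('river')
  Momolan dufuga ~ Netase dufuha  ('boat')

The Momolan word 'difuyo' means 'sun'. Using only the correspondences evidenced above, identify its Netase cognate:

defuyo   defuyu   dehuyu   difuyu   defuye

sifuti ~ sefuse — Momolan i corresponds to Netase e after a consonant, before a labial obstruent.
hiluso ~ helusu — Momolan o corresponds to Netase u word-finally.
Applying these to Momolan 'difuyo':
  difuyo → defuyo   (i→e after a consonant, before a labial obstruent)
  defuyo → defuyu   (o→u word-finally)
So the Netase cognate is 'defuyu'.

defuyu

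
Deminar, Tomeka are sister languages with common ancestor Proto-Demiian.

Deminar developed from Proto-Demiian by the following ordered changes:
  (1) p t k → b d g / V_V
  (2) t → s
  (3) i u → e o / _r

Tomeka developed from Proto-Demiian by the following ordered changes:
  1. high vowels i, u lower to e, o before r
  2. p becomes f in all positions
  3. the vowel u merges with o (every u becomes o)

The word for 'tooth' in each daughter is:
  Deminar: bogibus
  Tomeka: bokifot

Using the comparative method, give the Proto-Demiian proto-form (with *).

Position 3: Deminar has g, Tomeka has k. Tomeka preserves k here (none of its changes turn any other segment into k), so the proto-segment is *k.
Position 7: Deminar has s, Tomeka has t. Tomeka preserves t here (none of its changes turn any other segment into t), so the proto-segment is *t.
Continuing position by position gives *bokiput; check it forward:
Deminar: *bokiput > bogibut > bogibus  (by intervocalic voicing, unconditioned shift)
Tomeka: *bokiput > bokifut > bokifot  (by unconditioned shift, vowel merger)
*bokiput is the unique common source.

*bokiput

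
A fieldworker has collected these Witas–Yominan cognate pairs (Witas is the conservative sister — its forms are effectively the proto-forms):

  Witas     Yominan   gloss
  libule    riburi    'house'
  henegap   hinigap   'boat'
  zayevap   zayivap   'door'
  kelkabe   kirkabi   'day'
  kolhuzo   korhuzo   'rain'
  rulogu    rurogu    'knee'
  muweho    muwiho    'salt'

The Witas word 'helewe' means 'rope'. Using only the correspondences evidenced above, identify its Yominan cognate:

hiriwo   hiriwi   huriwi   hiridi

hiriwi

henegap ~ hinigap, kelkabe ~ kirkabi — Witas e corresponds to Yominan i after a consonant, before a consonant other than r, m, n, p, b, f, v.
libule ~ riburi — Witas l corresponds to Yominan r between vowels (before a front vowel).
libule ~ riburi, kelkabe ~ kirkabi — Witas e corresponds to Yominan i word-finally.
Applying these to Witas 'helewe':
  helewe → hilewe   (e→i after a consonant, before a consonant other than r, m, n, p, b, f, v)
  hilewe → hirewe   (l→r between vowels (before a front vowel))
  hirewe → hiriwe   (e→i after a consonant, before a consonant other than r, m, n, p, b, f, v)
  hiriwe → hiriwi   (e→i word-finally)
So the Yominan cognate is 'hiriwi'.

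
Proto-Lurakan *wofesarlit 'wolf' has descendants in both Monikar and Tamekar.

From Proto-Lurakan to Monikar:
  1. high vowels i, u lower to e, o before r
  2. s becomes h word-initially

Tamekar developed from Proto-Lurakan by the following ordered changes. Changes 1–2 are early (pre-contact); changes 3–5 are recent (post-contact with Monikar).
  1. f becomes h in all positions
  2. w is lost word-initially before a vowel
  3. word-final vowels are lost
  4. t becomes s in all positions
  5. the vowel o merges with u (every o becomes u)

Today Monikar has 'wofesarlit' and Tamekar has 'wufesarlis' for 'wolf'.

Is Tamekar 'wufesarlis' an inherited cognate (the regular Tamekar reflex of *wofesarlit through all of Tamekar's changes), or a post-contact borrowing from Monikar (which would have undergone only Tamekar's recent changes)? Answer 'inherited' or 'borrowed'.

borrowed

If inherited, *wofesarlit would pass through all of Tamekar's changes:
Tamekar: *wofesarlit
  wofesarlit → wohesarlit   [unconditioned shift]
  wohesarlit → ohesarlit   [glide loss]
  ohesarlit (rule 3 does not apply)
  ohesarlit → ohesarlis   [unconditioned shift]
  ohesarlis → uhesarlis   [vowel merger]
  giving Tamekar uhesarlis.
If borrowed from Monikar 'wofesarlit' after the early changes, it would undergo only the recent ones:
  rule 3 (apocope): no change (wofesarlit)
  rule 4 (unconditioned shift): wofesarlit → wofesarlis
  rule 5 (vowel merger): wofesarlis → wufesarlis
  ⇒ as a loan: wufesarlis
Tamekar 'wufesarlis' matches the loan outcome 'wufesarlis', not the inherited 'uhesarlis' — it skipped the early Tamekar changes, so it was borrowed from Monikar.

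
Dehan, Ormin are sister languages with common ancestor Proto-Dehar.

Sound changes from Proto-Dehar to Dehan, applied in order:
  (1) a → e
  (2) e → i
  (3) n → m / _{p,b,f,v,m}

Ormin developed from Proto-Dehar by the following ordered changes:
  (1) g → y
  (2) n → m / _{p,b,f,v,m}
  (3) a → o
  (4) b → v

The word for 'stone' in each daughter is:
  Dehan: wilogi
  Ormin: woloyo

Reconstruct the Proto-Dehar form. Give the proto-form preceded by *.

Position 5: Dehan has g, Ormin has y. Dehan preserves g here (none of its changes turn any other segment into g), so the proto-segment is *g.
Position 2: Dehan has i, Ormin has o. Taking the neighbouring segments as reconstructed: Dehan i could go back to *a or *e or *i; Ormin o could go back to *a or *o — the one source consistent with every daughter is *a.
Position 6: Dehan has i, Ormin has o. Taking the neighbouring segments as reconstructed: Dehan i could go back to *a or *e or *i; Ormin o could go back to *a or *o — the one source consistent with every daughter is *a.
This points to *waloga. Verify forward in each daughter:
Dehan: *waloga > weloge > wilogi  (by vowel merger, vowel merger)
Ormin: start from *waloga.
  rule 1 (unconditioned shift): waloga → waloya
  rule 2: no change — waloya
  rule 3 (vowel merger): waloya → woloyo
  rule 4: no change — woloyo
  ⇒ Ormin woloyo
Only *waloga yields all of Dehan wilogi, Ormin woloyo.

*waloga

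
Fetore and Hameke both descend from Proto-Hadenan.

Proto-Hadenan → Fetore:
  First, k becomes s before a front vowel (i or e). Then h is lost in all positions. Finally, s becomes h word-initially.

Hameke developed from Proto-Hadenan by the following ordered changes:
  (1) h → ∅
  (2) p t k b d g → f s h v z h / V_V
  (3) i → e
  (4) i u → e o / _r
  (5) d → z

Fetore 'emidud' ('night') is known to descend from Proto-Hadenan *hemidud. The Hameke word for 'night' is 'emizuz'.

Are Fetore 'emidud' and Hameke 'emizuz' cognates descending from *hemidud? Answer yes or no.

no

Derive the expected Hameke reflex of *hemidud:
Hameke: start from *hemidud.
  rule 1 (h-loss): hemidud → emidud
  rule 2 (intervocalic lenition): emidud → emizud
  rule 3 (vowel merger): emizud → emezud
  rule 4: no change — emezud
  rule 5 (unconditioned shift): emezud → emezuz
  ⇒ Hameke emezuz
The regular Hameke reflex would be 'emezuz', but the attested form is 'emizuz'. The correspondence is irregular, so they are not cognates (the Hameke form has a different source).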